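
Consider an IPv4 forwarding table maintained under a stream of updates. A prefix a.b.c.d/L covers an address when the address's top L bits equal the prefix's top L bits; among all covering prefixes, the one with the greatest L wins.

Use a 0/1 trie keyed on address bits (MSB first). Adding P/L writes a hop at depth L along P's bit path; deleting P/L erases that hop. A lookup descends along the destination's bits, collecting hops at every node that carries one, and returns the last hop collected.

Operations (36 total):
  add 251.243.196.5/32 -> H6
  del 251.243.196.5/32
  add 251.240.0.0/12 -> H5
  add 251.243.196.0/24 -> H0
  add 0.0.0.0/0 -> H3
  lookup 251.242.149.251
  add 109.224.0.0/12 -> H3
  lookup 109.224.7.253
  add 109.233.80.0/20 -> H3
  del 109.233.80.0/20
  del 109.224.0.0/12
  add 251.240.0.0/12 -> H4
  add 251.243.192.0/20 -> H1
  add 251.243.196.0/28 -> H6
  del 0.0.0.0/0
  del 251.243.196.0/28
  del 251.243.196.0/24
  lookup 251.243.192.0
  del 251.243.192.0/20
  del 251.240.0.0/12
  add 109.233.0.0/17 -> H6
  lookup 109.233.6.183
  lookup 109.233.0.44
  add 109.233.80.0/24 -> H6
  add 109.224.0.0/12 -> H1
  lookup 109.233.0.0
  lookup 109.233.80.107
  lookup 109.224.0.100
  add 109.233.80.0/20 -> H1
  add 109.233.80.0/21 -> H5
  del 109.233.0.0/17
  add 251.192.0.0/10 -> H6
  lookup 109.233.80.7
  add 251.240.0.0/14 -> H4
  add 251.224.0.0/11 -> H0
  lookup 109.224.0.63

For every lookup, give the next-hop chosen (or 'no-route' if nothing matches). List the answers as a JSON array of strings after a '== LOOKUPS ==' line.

Apply in order:
  add 251.243.196.5/32 -> H6 at depth 32
  del 251.243.196.5/32 (clear depth 32)
  add 251.240.0.0/12 -> H5 at depth 12
  add 251.243.196.0/24 -> H0 at depth 24
  add 0.0.0.0/0 -> H3 at depth 0
  lookup 251.242.149.251: bits 111110111111001 walk d0:H3→d1:-→d2:-→d3:-→d4:-→d5:-→d6:-→d7:-→d8:-→d9:-→d10:-→d11:-→d12:H5→d13:-→d14:-→d15:- -> H5
  add 109.224.0.0/12 -> H3 at depth 12
  lookup 109.224.7.253: bits 011011011110 walk d0:H3→d1:-→d2:-→d3:-→d4:-→d5:-→d6:-→d7:-→d8:-→d9:-→d10:-→d11:-→d12:H3 -> H3
  add 109.233.80.0/20 -> H3 at depth 20
  del 109.233.80.0/20 (clear depth 20)
  del 109.224.0.0/12 (clear depth 12)
  add 251.240.0.0/12 -> H4 at depth 12
  add 251.243.192.0/20 -> H1 at depth 20
  add 251.243.196.0/28 -> H6 at depth 28
  del 0.0.0.0/0 (clear depth 0)
  del 251.243.196.0/28 (clear depth 28)
  del 251.243.196.0/24 (clear depth 24)
  lookup 251.243.192.0: bits 111110111111001111000 walk d0:-→d1:-→d2:-→d3:-→d4:-→d5:-→d6:-→d7:-→d8:-→d9:-→d10:-→d11:-→d12:H4→d13:-→d14:-→d15:-→d16:-→d17:-→d18:-→d19:-→d20:H1→d21:- -> H1
  del 251.243.192.0/20 (clear depth 20)
  del 251.240.0.0/12 (clear depth 12)
  add 109.233.0.0/17 -> H6 at depth 17
  lookup 109.233.6.183: bits 01101101111010010 walk d0:-→d1:-→d2:-→d3:-→d4:-→d5:-→d6:-→d7:-→d8:-→d9:-→d10:-→d11:-→d12:-→d13:-→d14:-→d15:-→d16:-→d17:H6 -> H6
  lookup 109.233.0.44: bits 01101101111010010 walk d0:-→d1:-→d2:-→d3:-→d4:-→d5:-→d6:-→d7:-→d8:-→d9:-→d10:-→d11:-→d12:-→d13:-→d14:-→d15:-→d16:-→d17:H6 -> H6
  add 109.233.80.0/24 -> H6 at depth 24
  add 109.224.0.0/12 -> H1 at depth 12
  lookup 109.233.0.0: bits 01101101111010010 walk d0:-→d1:-→d2:-→d3:-→d4:-→d5:-→d6:-→d7:-→d8:-→d9:-→d10:-→d11:-→d12:H1→d13:-→d14:-→d15:-→d16:-→d17:H6 -> H6
  lookup 109.233.80.107: bits 011011011110100101010000 walk d0:-→d1:-→d2:-→d3:-→d4:-→d5:-→d6:-→d7:-→d8:-→d9:-→d10:-→d11:-→d12:H1→d13:-→d14:-→d15:-→d16:-→d17:H6→d18:-→d19:-→d20:-→d21:-→d22:-→d23:-→d24:H6 -> H6
  lookup 109.224.0.100: bits 011011011110 walk d0:-→d1:-→d2:-→d3:-→d4:-→d5:-→d6:-→d7:-→d8:-→d9:-→d10:-→d11:-→d12:H1 -> H1
  add 109.233.80.0/20 -> H1 at depth 20
  add 109.233.80.0/21 -> H5 at depth 21
  del 109.233.0.0/17 (clear depth 17)
  add 251.192.0.0/10 -> H6 at depth 10
  lookup 109.233.80.7: bits 011011011110100101010000 walk d0:-→d1:-→d2:-→d3:-→d4:-→d5:-→d6:-→d7:-→d8:-→d9:-→d10:-→d11:-→d12:H1→d13:-→d14:-→d15:-→d16:-→d17:-→d18:-→d19:-→d20:H1→d21:H5→d22:-→d23:-→d24:H6 -> H6
  add 251.240.0.0/14 -> H4 at depth 14
  add 251.224.0.0/11 -> H0 at depth 11
  lookup 109.224.0.63: bits 011011011110 walk d0:-→d1:-→d2:-→d3:-→d4:-→d5:-→d6:-→d7:-→d8:-→d9:-→d10:-→d11:-→d12:H1 -> H1

== LOOKUPS ==
["H5","H3","H1","H6","H6","H6","H6","H1","H6","H1"]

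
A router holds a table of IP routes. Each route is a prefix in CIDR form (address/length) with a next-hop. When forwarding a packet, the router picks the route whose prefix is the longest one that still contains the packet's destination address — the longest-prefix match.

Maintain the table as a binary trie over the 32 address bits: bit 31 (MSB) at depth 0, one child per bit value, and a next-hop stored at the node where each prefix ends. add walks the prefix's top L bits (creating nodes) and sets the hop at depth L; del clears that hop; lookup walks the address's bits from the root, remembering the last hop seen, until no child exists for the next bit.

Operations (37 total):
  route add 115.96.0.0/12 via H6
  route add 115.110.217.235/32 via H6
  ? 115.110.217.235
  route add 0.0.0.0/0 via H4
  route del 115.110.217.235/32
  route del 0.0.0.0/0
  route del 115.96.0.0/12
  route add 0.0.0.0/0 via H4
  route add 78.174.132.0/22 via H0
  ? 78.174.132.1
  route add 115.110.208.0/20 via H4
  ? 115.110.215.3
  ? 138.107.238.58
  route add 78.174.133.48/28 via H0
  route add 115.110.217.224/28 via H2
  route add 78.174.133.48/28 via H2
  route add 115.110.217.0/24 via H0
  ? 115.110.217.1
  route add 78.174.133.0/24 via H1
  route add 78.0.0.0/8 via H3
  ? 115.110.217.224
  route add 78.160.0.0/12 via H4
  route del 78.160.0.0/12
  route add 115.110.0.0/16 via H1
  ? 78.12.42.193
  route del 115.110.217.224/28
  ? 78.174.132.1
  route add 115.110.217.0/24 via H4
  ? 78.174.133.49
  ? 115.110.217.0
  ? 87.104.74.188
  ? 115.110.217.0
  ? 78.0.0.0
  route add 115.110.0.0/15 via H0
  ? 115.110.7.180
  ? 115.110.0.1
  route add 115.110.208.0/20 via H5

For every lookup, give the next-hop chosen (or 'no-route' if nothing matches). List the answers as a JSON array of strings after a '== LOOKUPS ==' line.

Apply in order:
  + 115.96.0.0/12 (H6) depth=12
  + 115.110.217.235/32 (H6) depth=32
  lookup 115.110.217.235: bits 01110011011011101101100111101011 walk d0:-→d1:-→d2:-→d3:-→d4:-→d5:-→d6:-→d7:-→d8:-→d9:-→d10:-→d11:-→d12:H6→d13:-→d14:-→d15:-→d16:-→d17:-→d18:-→d19:-→d20:-→d21:-→d22:-→d23:-→d24:-→d25:-→d26:-→d27:-→d28:-→d29:-→d30:-→d31:-→d32:H6 -> H6
  + 0.0.0.0/0 (H4) depth=0
  - 115.110.217.235/32 clear@32
  - 0.0.0.0/0 clear@0
  - 115.96.0.0/12 clear@12
  + 0.0.0.0/0 (H4) depth=0
  + 78.174.132.0/22 (H0) depth=22
  lookup 78.174.132.1: bits 0100111010101110100001 walk d0:H4→d1:-→d2:-→d3:-→d4:-→d5:-→d6:-→d7:-→d8:-→d9:-→d10:-→d11:-→d12:-→d13:-→d14:-→d15:-→d16:-→d17:-→d18:-→d19:-→d20:-→d21:-→d22:H0 -> H0
  + 115.110.208.0/20 (H4) depth=20
  lookup 115.110.215.3: bits 01110011011011101101 walk d0:H4→d1:-→d2:-→d3:-→d4:-→d5:-→d6:-→d7:-→d8:-→d9:-→d10:-→d11:-→d12:-→d13:-→d14:-→d15:-→d16:-→d17:-→d18:-→d19:-→d20:H4 -> H4
  lookup 138.107.238.58: bits ε walk d0:H4 -> H4
  + 78.174.133.48/28 (H0) depth=28
  + 115.110.217.224/28 (H2) depth=28
  + 78.174.133.48/28 (H2) depth=28
  + 115.110.217.0/24 (H0) depth=24
  lookup 115.110.217.1: bits 011100110110111011011001 walk d0:H4→d1:-→d2:-→d3:-→d4:-→d5:-→d6:-→d7:-→d8:-→d9:-→d10:-→d11:-→d12:-→d13:-→d14:-→d15:-→d16:-→d17:-→d18:-→d19:-→d20:H4→d21:-→d22:-→d23:-→d24:H0 -> H0
  + 78.174.133.0/24 (H1) depth=24
  + 78.0.0.0/8 (H3) depth=8
  lookup 115.110.217.224: bits 0111001101101110110110011110 walk d0:H4→d1:-→d2:-→d3:-→d4:-→d5:-→d6:-→d7:-→d8:-→d9:-→d10:-→d11:-→d12:-→d13:-→d14:-→d15:-→d16:-→d17:-→d18:-→d19:-→d20:H4→d21:-→d22:-→d23:-→d24:H0→d25:-→d26:-→d27:-→d28:H2 -> H2
  + 78.160.0.0/12 (H4) depth=12
  - 78.160.0.0/12 clear@12
  + 115.110.0.0/16 (H1) depth=16
  lookup 78.12.42.193: bits 01001110 walk d0:H4→d1:-→d2:-→d3:-→d4:-→d5:-→d6:-→d7:-→d8:H3 -> H3
  - 115.110.217.224/28 clear@28
  lookup 78.174.132.1: bits 01001110101011101000010 walk d0:H4→d1:-→d2:-→d3:-→d4:-→d5:-→d6:-→d7:-→d8:H3→d9:-→d10:-→d11:-→d12:-→d13:-→d14:-→d15:-→d16:-→d17:-→d18:-→d19:-→d20:-→d21:-→d22:H0→d23:- -> H0
  + 115.110.217.0/24 (H4) depth=24
  lookup 78.174.133.49: bits 0100111010101110100001010011 walk d0:H4→d1:-→d2:-→d3:-→d4:-→d5:-→d6:-→d7:-→d8:H3→d9:-→d10:-→d11:-→d12:-→d13:-→d14:-→d15:-→d16:-→d17:-→d18:-→d19:-→d20:-→d21:-→d22:H0→d23:-→d24:H1→d25:-→d26:-→d27:-→d28:H2 -> H2
  lookup 115.110.217.0: bits 011100110110111011011001 walk d0:H4→d1:-→d2:-→d3:-→d4:-→d5:-→d6:-→d7:-→d8:-→d9:-→d10:-→d11:-→d12:-→d13:-→d14:-→d15:-→d16:H1→d17:-→d18:-→d19:-→d20:H4→d21:-→d22:-→d23:-→d24:H4 -> H4
  lookup 87.104.74.188: bits 010 walk d0:H4→d1:-→d2:-→d3:- -> H4
  lookup 115.110.217.0: bits 011100110110111011011001 walk d0:H4→d1:-→d2:-→d3:-→d4:-→d5:-→d6:-→d7:-→d8:-→d9:-→d10:-→d11:-→d12:-→d13:-→d14:-→d15:-→d16:H1→d17:-→d18:-→d19:-→d20:H4→d21:-→d22:-→d23:-→d24:H4 -> H4
  lookup 78.0.0.0: bits 01001110 walk d0:H4→d1:-→d2:-→d3:-→d4:-→d5:-→d6:-→d7:-→d8:H3 -> H3
  + 115.110.0.0/15 (H0) depth=15
  lookup 115.110.7.180: bits 0111001101101110 walk d0:H4→d1:-→d2:-→d3:-→d4:-→d5:-→d6:-→d7:-→d8:-→d9:-→d10:-→d11:-→d12:-→d13:-→d14:-→d15:H0→d16:H1 -> H1
  lookup 115.110.0.1: bits 0111001101101110 walk d0:H4→d1:-→d2:-→d3:-→d4:-→d5:-→d6:-→d7:-→d8:-→d9:-→d10:-→d11:-→d12:-→d13:-→d14:-→d15:H0→d16:H1 -> H1
  + 115.110.208.0/20 (H5) depth=20

== LOOKUPS ==
["H6","H0","H4","H4","H0","H2","H3","H0","H2","H4","H4","H4","H3","H1","H1"]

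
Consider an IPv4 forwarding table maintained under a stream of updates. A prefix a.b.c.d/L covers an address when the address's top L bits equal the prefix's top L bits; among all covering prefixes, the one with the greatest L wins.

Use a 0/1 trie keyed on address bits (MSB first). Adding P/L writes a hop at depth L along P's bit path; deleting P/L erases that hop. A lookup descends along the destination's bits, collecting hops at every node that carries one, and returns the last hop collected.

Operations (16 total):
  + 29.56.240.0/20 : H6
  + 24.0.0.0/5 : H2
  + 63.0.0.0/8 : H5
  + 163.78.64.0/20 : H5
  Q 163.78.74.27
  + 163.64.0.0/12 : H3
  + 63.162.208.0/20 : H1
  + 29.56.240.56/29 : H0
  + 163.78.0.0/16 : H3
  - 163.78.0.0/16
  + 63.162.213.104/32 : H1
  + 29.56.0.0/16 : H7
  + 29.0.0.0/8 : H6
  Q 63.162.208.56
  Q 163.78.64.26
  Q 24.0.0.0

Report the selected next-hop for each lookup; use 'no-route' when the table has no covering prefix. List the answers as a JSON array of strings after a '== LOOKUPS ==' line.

Apply in order:
  add 29.56.240.0/20 -> H6 at depth 20
  add 24.0.0.0/5 -> H2 at depth 5
  add 63.0.0.0/8 -> H5 at depth 8
  add 163.78.64.0/20 -> H5 at depth 20
  ? 163.78.74.27  path d0:-→d1:-→d2:-→d3:-→d4:-→d5:-→d6:-→d7:-→d8:-→d9:-→d10:-→d11:-→d12:-→d13:-→d14:-→d15:-→d16:-→d17:-→d18:-→d19:-→d20:H5  best=H5
  add 163.64.0.0/12 -> H3 at depth 12
  add 63.162.208.0/20 -> H1 at depth 20
  add 29.56.240.56/29 -> H0 at depth 29
  add 163.78.0.0/16 -> H3 at depth 16
  - 163.78.0.0/16 clear@16
  add 63.162.213.104/32 -> H1 at depth 32
  add 29.56.0.0/16 -> H7 at depth 16
  add 29.0.0.0/8 -> H6 at depth 8
  ? 63.162.208.56  path d0:-→d1:-→d2:-→d3:-→d4:-→d5:-→d6:-→d7:-→d8:H5→d9:-→d10:-→d11:-→d12:-→d13:-→d14:-→d15:-→d16:-→d17:-→d18:-→d19:-→d20:H1→d21:-  best=H1
  ? 163.78.64.26  path d0:-→d1:-→d2:-→d3:-→d4:-→d5:-→d6:-→d7:-→d8:-→d9:-→d10:-→d11:-→d12:H3→d13:-→d14:-→d15:-→d16:-→d17:-→d18:-→d19:-→d20:H5  best=H5
  ? 24.0.0.0  path d0:-→d1:-→d2:-→d3:-→d4:-→d5:H2  best=H2

== LOOKUPS ==
["H5","H1","H5","H2"]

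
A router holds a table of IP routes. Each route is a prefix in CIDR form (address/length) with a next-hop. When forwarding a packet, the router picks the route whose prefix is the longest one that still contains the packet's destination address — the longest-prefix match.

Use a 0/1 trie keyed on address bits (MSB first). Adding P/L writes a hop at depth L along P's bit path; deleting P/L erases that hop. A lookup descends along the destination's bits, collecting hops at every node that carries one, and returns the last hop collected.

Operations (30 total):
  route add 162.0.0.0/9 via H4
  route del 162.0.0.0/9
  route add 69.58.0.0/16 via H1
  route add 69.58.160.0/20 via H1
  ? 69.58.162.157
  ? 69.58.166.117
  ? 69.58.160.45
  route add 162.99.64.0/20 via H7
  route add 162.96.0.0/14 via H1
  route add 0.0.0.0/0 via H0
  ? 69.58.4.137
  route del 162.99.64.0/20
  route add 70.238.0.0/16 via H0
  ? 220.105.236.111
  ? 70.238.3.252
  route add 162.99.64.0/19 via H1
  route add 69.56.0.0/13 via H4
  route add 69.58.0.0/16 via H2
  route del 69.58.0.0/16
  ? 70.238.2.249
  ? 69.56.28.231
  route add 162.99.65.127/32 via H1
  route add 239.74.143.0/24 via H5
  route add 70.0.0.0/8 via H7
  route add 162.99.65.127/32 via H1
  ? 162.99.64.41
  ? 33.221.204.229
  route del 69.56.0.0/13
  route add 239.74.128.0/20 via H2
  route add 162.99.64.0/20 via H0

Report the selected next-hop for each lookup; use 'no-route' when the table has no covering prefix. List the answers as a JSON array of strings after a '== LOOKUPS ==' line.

Apply in order:
  + 162.0.0.0/9 (H4) depth=9
  - 162.0.0.0/9 clear@9
  + 69.58.0.0/16 (H1) depth=16
  + 69.58.160.0/20 (H1) depth=20
  lookup 69.58.162.157: bits 01000101001110101010 walk d0:-→d1:-→d2:-→d3:-→d4:-→d5:-→d6:-→d7:-→d8:-→d9:-→d10:-→d11:-→d12:-→d13:-→d14:-→d15:-→d16:H1→d17:-→d18:-→d19:-→d20:H1 -> H1
  lookup 69.58.166.117: bits 01000101001110101010 walk d0:-→d1:-→d2:-→d3:-→d4:-→d5:-→d6:-→d7:-→d8:-→d9:-→d10:-→d11:-→d12:-→d13:-→d14:-→d15:-→d16:H1→d17:-→d18:-→d19:-→d20:H1 -> H1
  lookup 69.58.160.45: bits 01000101001110101010 walk d0:-→d1:-→d2:-→d3:-→d4:-→d5:-→d6:-→d7:-→d8:-→d9:-→d10:-→d11:-→d12:-→d13:-→d14:-→d15:-→d16:H1→d17:-→d18:-→d19:-→d20:H1 -> H1
  + 162.99.64.0/20 (H7) depth=20
  + 162.96.0.0/14 (H1) depth=14
  + 0.0.0.0/0 (H0) depth=0
  lookup 69.58.4.137: bits 0100010100111010 walk d0:H0→d1:-→d2:-→d3:-→d4:-→d5:-→d6:-→d7:-→d8:-→d9:-→d10:-→d11:-→d12:-→d13:-→d14:-→d15:-→d16:H1 -> H1
  - 162.99.64.0/20 clear@20
  + 70.238.0.0/16 (H0) depth=16
  lookup 220.105.236.111: bits 1 walk d0:H0→d1:- -> H0
  lookup 70.238.3.252: bits 0100011011101110 walk d0:H0→d1:-→d2:-→d3:-→d4:-→d5:-→d6:-→d7:-→d8:-→d9:-→d10:-→d11:-→d12:-→d13:-→d14:-→d15:-→d16:H0 -> H0
  + 162.99.64.0/19 (H1) depth=19
  + 69.56.0.0/13 (H4) depth=13
  + 69.58.0.0/16 (H2) depth=16
  - 69.58.0.0/16 clear@16
  lookup 70.238.2.249: bits 0100011011101110 walk d0:H0→d1:-→d2:-→d3:-→d4:-→d5:-→d6:-→d7:-→d8:-→d9:-→d10:-→d11:-→d12:-→d13:-→d14:-→d15:-→d16:H0 -> H0
  lookup 69.56.28.231: bits 01000101001110 walk d0:H0→d1:-→d2:-→d3:-→d4:-→d5:-→d6:-→d7:-→d8:-→d9:-→d10:-→d11:-→d12:-→d13:H4→d14:- -> H4
  + 162.99.65.127/32 (H1) depth=32
  + 239.74.143.0/24 (H5) depth=24
  + 70.0.0.0/8 (H7) depth=8
  + 162.99.65.127/32 (H1) depth=32
  lookup 162.99.64.41: bits 10100010011000110100000 walk d0:H0→d1:-→d2:-→d3:-→d4:-→d5:-→d6:-→d7:-→d8:-→d9:-→d10:-→d11:-→d12:-→d13:-→d14:H1→d15:-→d16:-→d17:-→d18:-→d19:H1→d20:-→d21:-→d22:-→d23:- -> H1
  lookup 33.221.204.229: bits 0 walk d0:H0→d1:- -> H0
  - 69.56.0.0/13 clear@13
  + 239.74.128.0/20 (H2) depth=20
  + 162.99.64.0/20 (H0) depth=20

== LOOKUPS ==
["H1","H1","H1","H1","H0","H0","H0","H4","H1","H0"]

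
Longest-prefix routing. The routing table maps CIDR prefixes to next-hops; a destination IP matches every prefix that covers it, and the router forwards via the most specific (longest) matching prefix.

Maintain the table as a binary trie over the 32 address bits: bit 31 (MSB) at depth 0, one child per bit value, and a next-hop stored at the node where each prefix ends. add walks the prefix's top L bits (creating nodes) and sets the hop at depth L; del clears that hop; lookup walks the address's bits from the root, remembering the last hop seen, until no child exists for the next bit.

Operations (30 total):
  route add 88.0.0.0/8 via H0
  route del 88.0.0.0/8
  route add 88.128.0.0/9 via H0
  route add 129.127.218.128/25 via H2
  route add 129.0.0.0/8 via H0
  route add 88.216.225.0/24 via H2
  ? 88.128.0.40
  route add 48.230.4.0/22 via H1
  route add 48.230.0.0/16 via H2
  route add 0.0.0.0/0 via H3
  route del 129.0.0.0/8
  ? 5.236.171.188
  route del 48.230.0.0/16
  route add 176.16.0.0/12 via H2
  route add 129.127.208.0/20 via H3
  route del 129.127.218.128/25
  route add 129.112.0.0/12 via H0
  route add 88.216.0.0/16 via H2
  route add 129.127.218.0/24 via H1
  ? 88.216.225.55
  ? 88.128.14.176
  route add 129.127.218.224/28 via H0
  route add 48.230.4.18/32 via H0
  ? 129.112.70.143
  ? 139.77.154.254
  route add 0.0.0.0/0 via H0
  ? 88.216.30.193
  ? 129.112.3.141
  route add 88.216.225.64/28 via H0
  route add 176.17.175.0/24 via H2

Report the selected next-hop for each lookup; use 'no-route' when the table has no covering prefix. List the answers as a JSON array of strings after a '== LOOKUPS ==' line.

Process each operation:
  add 88.0.0.0/8 -> H0 at depth 8
  del 88.0.0.0/8 (clear depth 8)
  add 88.128.0.0/9 -> H0 at depth 9
  add 129.127.218.128/25 -> H2 at depth 25
  add 129.0.0.0/8 -> H0 at depth 8
  add 88.216.225.0/24 -> H2 at depth 24
  lookup 88.128.0.40: bits 010110001 walk d0:-→d1:-→d2:-→d3:-→d4:-→d5:-→d6:-→d7:-→d8:-→d9:H0 -> H0
  add 48.230.4.0/22 -> H1 at depth 22
  add 48.230.0.0/16 -> H2 at depth 16
  add 0.0.0.0/0 -> H3 at depth 0
  del 129.0.0.0/8 (clear depth 8)
  lookup 5.236.171.188: bits 00 walk d0:H3→d1:-→d2:- -> H3
  del 48.230.0.0/16 (clear depth 16)
  add 176.16.0.0/12 -> H2 at depth 12
  add 129.127.208.0/20 -> H3 at depth 20
  del 129.127.218.128/25 (clear depth 25)
  add 129.112.0.0/12 -> H0 at depth 12
  add 88.216.0.0/16 -> H2 at depth 16
  add 129.127.218.0/24 -> H1 at depth 24
  lookup 88.216.225.55: bits 010110001101100011100001 walk d0:H3→d1:-→d2:-→d3:-→d4:-→d5:-→d6:-→d7:-→d8:-→d9:H0→d10:-→d11:-→d12:-→d13:-→d14:-→d15:-→d16:H2→d17:-→d18:-→d19:-→d20:-→d21:-→d22:-→d23:-→d24:H2 -> H2
  lookup 88.128.14.176: bits 010110001 walk d0:H3→d1:-→d2:-→d3:-→d4:-→d5:-→d6:-→d7:-→d8:-→d9:H0 -> H0
  add 129.127.218.224/28 -> H0 at depth 28
  add 48.230.4.18/32 -> H0 at depth 32
  lookup 129.112.70.143: bits 100000010111 walk d0:H3→d1:-→d2:-→d3:-→d4:-→d5:-→d6:-→d7:-→d8:-→d9:-→d10:-→d11:-→d12:H0 -> H0
  lookup 139.77.154.254: bits 1000 walk d0:H3→d1:-→d2:-→d3:-→d4:- -> H3
  add 0.0.0.0/0 -> H0 at depth 0
  lookup 88.216.30.193: bits 0101100011011000 walk d0:H0→d1:-→d2:-→d3:-→d4:-→d5:-→d6:-→d7:-→d8:-→d9:H0→d10:-→d11:-→d12:-→d13:-→d14:-→d15:-→d16:H2 -> H2
  lookup 129.112.3.141: bits 100000010111 walk d0:H0→d1:-→d2:-→d3:-→d4:-→d5:-→d6:-→d7:-→d8:-→d9:-→d10:-→d11:-→d12:H0 -> H0
  add 88.216.225.64/28 -> H0 at depth 28
  add 176.17.175.0/24 -> H2 at depth 24

== LOOKUPS ==
["H0","H3","H2","H0","H0","H3","H2","H0"]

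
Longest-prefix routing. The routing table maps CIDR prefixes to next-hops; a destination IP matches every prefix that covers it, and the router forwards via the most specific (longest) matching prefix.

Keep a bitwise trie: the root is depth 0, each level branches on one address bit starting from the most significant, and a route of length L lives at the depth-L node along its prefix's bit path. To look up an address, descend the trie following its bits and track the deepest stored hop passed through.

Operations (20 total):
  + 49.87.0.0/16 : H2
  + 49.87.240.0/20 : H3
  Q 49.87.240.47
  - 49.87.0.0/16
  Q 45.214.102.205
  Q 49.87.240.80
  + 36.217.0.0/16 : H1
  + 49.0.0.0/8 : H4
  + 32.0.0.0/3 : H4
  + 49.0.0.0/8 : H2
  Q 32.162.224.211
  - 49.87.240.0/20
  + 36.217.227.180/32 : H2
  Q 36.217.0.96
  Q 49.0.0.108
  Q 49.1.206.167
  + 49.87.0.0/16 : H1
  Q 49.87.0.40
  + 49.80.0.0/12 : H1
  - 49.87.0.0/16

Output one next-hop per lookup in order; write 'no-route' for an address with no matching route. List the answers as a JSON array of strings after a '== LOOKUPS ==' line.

Process each operation:
  + 49.87.0.0/16 (H2) depth=16
  + 49.87.240.0/20 (H3) depth=20
  lookup 49.87.240.47: bits 00110001010101111111 walk d0:-→d1:-→d2:-→d3:-→d4:-→d5:-→d6:-→d7:-→d8:-→d9:-→d10:-→d11:-→d12:-→d13:-→d14:-→d15:-→d16:H2→d17:-→d18:-→d19:-→d20:H3 -> H3
  del 49.87.0.0/16 (clear depth 16)
  lookup 45.214.102.205: bits 001 walk d0:-→d1:-→d2:-→d3:- -> no-route
  lookup 49.87.240.80: bits 00110001010101111111 walk d0:-→d1:-→d2:-→d3:-→d4:-→d5:-→d6:-→d7:-→d8:-→d9:-→d10:-→d11:-→d12:-→d13:-→d14:-→d15:-→d16:-→d17:-→d18:-→d19:-→d20:H3 -> H3
  + 36.217.0.0/16 (H1) depth=16
  + 49.0.0.0/8 (H4) depth=8
  + 32.0.0.0/3 (H4) depth=3
  + 49.0.0.0/8 (H2) depth=8
  lookup 32.162.224.211: bits 00100 walk d0:-→d1:-→d2:-→d3:H4→d4:-→d5:- -> H4
  del 49.87.240.0/20 (clear depth 20)
  + 36.217.227.180/32 (H2) depth=32
  lookup 36.217.0.96: bits 0010010011011001 walk d0:-→d1:-→d2:-→d3:H4→d4:-→d5:-→d6:-→d7:-→d8:-→d9:-→d10:-→d11:-→d12:-→d13:-→d14:-→d15:-→d16:H1 -> H1
  lookup 49.0.0.108: bits 001100010 walk d0:-→d1:-→d2:-→d3:H4→d4:-→d5:-→d6:-→d7:-→d8:H2→d9:- -> H2
  lookup 49.1.206.167: bits 001100010 walk d0:-→d1:-→d2:-→d3:H4→d4:-→d5:-→d6:-→d7:-→d8:H2→d9:- -> H2
  + 49.87.0.0/16 (H1) depth=16
  lookup 49.87.0.40: bits 0011000101010111 walk d0:-→d1:-→d2:-→d3:H4→d4:-→d5:-→d6:-→d7:-→d8:H2→d9:-→d10:-→d11:-→d12:-→d13:-→d14:-→d15:-→d16:H1 -> H1
  + 49.80.0.0/12 (H1) depth=12
  del 49.87.0.0/16 (clear depth 16)

== LOOKUPS ==
["H3","no-route","H3","H4","H1","H2","H2","H1"]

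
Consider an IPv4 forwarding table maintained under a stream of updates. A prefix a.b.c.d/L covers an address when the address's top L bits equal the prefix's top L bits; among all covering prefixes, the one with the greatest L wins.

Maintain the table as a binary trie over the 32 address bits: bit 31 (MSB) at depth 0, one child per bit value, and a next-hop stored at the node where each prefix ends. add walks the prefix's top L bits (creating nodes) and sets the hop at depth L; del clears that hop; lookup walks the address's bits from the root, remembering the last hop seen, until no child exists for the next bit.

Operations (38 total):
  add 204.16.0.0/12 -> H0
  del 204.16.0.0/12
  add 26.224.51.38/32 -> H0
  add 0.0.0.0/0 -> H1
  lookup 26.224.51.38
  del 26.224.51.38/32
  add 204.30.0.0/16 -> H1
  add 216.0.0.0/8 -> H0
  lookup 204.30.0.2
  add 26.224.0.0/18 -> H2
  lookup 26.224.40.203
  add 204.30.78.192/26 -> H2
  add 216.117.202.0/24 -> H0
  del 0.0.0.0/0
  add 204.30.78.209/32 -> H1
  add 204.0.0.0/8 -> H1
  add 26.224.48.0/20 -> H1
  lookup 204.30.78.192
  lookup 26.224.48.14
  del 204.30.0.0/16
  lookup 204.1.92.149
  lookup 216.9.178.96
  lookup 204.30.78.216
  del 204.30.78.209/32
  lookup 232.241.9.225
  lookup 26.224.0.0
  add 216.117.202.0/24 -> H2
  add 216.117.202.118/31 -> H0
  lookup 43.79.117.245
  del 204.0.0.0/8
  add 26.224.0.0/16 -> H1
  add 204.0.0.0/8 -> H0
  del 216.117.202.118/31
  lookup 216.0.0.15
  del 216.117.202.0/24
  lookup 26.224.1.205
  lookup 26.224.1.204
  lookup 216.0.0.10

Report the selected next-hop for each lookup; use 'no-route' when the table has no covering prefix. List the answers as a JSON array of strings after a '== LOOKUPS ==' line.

Process each operation:
  add 204.16.0.0/12 -> H0 at depth 12
  del 204.16.0.0/12 (clear depth 12)
  add 26.224.51.38/32 -> H0 at depth 32
  add 0.0.0.0/0 -> H1 at depth 0
  lookup 26.224.51.38: bits 00011010111000000011001100100110 walk d0:H1→d1:-→d2:-→d3:-→d4:-→d5:-→d6:-→d7:-→d8:-→d9:-→d10:-→d11:-→d12:-→d13:-→d14:-→d15:-→d16:-→d17:-→d18:-→d19:-→d20:-→d21:-→d22:-→d23:-→d24:-→d25:-→d26:-→d27:-→d28:-→d29:-→d30:-→d31:-→d32:H0 -> H0
  del 26.224.51.38/32 (clear depth 32)
  add 204.30.0.0/16 -> H1 at depth 16
  add 216.0.0.0/8 -> H0 at depth 8
  lookup 204.30.0.2: bits 1100110000011110 walk d0:H1→d1:-→d2:-→d3:-→d4:-→d5:-→d6:-→d7:-→d8:-→d9:-→d10:-→d11:-→d12:-→d13:-→d14:-→d15:-→d16:H1 -> H1
  add 26.224.0.0/18 -> H2 at depth 18
  lookup 26.224.40.203: bits 0001101011100000001 walk d0:H1→d1:-→d2:-→d3:-→d4:-→d5:-→d6:-→d7:-→d8:-→d9:-→d10:-→d11:-→d12:-→d13:-→d14:-→d15:-→d16:-→d17:-→d18:H2→d19:- -> H2
  add 204.30.78.192/26 -> H2 at depth 26
  add 216.117.202.0/24 -> H0 at depth 24
  del 0.0.0.0/0 (clear depth 0)
  add 204.30.78.209/32 -> H1 at depth 32
  add 204.0.0.0/8 -> H1 at depth 8
  add 26.224.48.0/20 -> H1 at depth 20
  lookup 204.30.78.192: bits 110011000001111001001110110 walk d0:-→d1:-→d2:-→d3:-→d4:-→d5:-→d6:-→d7:-→d8:H1→d9:-→d10:-→d11:-→d12:-→d13:-→d14:-→d15:-→d16:H1→d17:-→d18:-→d19:-→d20:-→d21:-→d22:-→d23:-→d24:-→d25:-→d26:H2→d27:- -> H2
  lookup 26.224.48.14: bits 0001101011100000001100 walk d0:-→d1:-→d2:-→d3:-→d4:-→d5:-→d6:-→d7:-→d8:-→d9:-→d10:-→d11:-→d12:-→d13:-→d14:-→d15:-→d16:-→d17:-→d18:H2→d19:-→d20:H1→d21:-→d22:- -> H1
  del 204.30.0.0/16 (clear depth 16)
  lookup 204.1.92.149: bits 11001100000 walk d0:-→d1:-→d2:-→d3:-→d4:-→d5:-→d6:-→d7:-→d8:H1→d9:-→d10:-→d11:- -> H1
  lookup 216.9.178.96: bits 110110000 walk d0:-→d1:-→d2:-→d3:-→d4:-→d5:-→d6:-→d7:-→d8:H0→d9:- -> H0
  lookup 204.30.78.216: bits 1100110000011110010011101101 walk d0:-→d1:-→d2:-→d3:-→d4:-→d5:-→d6:-→d7:-→d8:H1→d9:-→d10:-→d11:-→d12:-→d13:-→d14:-→d15:-→d16:-→d17:-→d18:-→d19:-→d20:-→d21:-→d22:-→d23:-→d24:-→d25:-→d26:H2→d27:-→d28:- -> H2
  del 204.30.78.209/32 (clear depth 32)
  lookup 232.241.9.225: bits 11 walk d0:-→d1:-→d2:- -> no-route
  lookup 26.224.0.0: bits 000110101110000000 walk d0:-→d1:-→d2:-→d3:-→d4:-→d5:-→d6:-→d7:-→d8:-→d9:-→d10:-→d11:-→d12:-→d13:-→d14:-→d15:-→d16:-→d17:-→d18:H2 -> H2
  add 216.117.202.0/24 -> H2 at depth 24
  add 216.117.202.118/31 -> H0 at depth 31
  lookup 43.79.117.245: bits 00 walk d0:-→d1:-→d2:- -> no-route
  del 204.0.0.0/8 (clear depth 8)
  add 26.224.0.0/16 -> H1 at depth 16
  add 204.0.0.0/8 -> H0 at depth 8
  del 216.117.202.118/31 (clear depth 31)
  lookup 216.0.0.15: bits 110110000 walk d0:-→d1:-→d2:-→d3:-→d4:-→d5:-→d6:-→d7:-→d8:H0→d9:- -> H0
  del 216.117.202.0/24 (clear depth 24)
  lookup 26.224.1.205: bits 000110101110000000 walk d0:-→d1:-→d2:-→d3:-→d4:-→d5:-→d6:-→d7:-→d8:-→d9:-→d10:-→d11:-→d12:-→d13:-→d14:-→d15:-→d16:H1→d17:-→d18:H2 -> H2
  lookup 26.224.1.204: bits 000110101110000000 walk d0:-→d1:-→d2:-→d3:-→d4:-→d5:-→d6:-→d7:-→d8:-→d9:-→d10:-→d11:-→d12:-→d13:-→d14:-→d15:-→d16:H1→d17:-→d18:H2 -> H2
  lookup 216.0.0.10: bits 110110000 walk d0:-→d1:-→d2:-→d3:-→d4:-→d5:-→d6:-→d7:-→d8:H0→d9:- -> H0

== LOOKUPS ==
["H0","H1","H2","H2","H1","H1","H0","H2","no-route","H2","no-route","H0","H2","H2","H0"]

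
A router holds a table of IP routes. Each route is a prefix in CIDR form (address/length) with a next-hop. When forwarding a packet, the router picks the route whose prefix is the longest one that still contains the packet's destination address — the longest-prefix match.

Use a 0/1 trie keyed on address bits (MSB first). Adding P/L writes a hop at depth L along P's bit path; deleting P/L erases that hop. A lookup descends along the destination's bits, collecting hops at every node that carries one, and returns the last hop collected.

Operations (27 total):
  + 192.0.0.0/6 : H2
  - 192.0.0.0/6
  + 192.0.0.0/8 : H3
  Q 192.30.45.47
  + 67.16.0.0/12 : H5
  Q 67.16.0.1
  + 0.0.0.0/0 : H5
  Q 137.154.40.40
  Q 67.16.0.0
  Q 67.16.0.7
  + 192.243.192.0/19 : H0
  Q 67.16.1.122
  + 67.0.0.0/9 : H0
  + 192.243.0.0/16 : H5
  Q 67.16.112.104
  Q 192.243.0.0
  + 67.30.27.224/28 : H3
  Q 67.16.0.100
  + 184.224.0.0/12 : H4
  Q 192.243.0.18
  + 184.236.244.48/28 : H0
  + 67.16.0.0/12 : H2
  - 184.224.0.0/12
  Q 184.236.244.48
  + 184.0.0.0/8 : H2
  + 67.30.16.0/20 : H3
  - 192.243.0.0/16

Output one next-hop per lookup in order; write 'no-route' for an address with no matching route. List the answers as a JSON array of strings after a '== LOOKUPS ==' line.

Trace:
  + 192.0.0.0/6 (H2) depth=6
  - 192.0.0.0/6 clear@6
  + 192.0.0.0/8 (H3) depth=8
  lookup 192.30.45.47: bits 11000000 walk d0:-→d1:-→d2:-→d3:-→d4:-→d5:-→d6:-→d7:-→d8:H3 -> H3
  + 67.16.0.0/12 (H5) depth=12
  lookup 67.16.0.1: bits 010000110001 walk d0:-→d1:-→d2:-→d3:-→d4:-→d5:-→d6:-→d7:-→d8:-→d9:-→d10:-→d11:-→d12:H5 -> H5
  + 0.0.0.0/0 (H5) depth=0
  lookup 137.154.40.40: bits 1 walk d0:H5→d1:- -> H5
  lookup 67.16.0.0: bits 010000110001 walk d0:H5→d1:-→d2:-→d3:-→d4:-→d5:-→d6:-→d7:-→d8:-→d9:-→d10:-→d11:-→d12:H5 -> H5
  lookup 67.16.0.7: bits 010000110001 walk d0:H5→d1:-→d2:-→d3:-→d4:-→d5:-→d6:-→d7:-→d8:-→d9:-→d10:-→d11:-→d12:H5 -> H5
  + 192.243.192.0/19 (H0) depth=19
  lookup 67.16.1.122: bits 010000110001 walk d0:H5→d1:-→d2:-→d3:-→d4:-→d5:-→d6:-→d7:-→d8:-→d9:-→d10:-→d11:-→d12:H5 -> H5
  + 67.0.0.0/9 (H0) depth=9
  + 192.243.0.0/16 (H5) depth=16
  lookup 67.16.112.104: bits 010000110001 walk d0:H5→d1:-→d2:-→d3:-→d4:-→d5:-→d6:-→d7:-→d8:-→d9:H0→d10:-→d11:-→d12:H5 -> H5
  lookup 192.243.0.0: bits 1100000011110011 walk d0:H5→d1:-→d2:-→d3:-→d4:-→d5:-→d6:-→d7:-→d8:H3→d9:-→d10:-→d11:-→d12:-→d13:-→d14:-→d15:-→d16:H5 -> H5
  + 67.30.27.224/28 (H3) depth=28
  lookup 67.16.0.100: bits 010000110001 walk d0:H5→d1:-→d2:-→d3:-→d4:-→d5:-→d6:-→d7:-→d8:-→d9:H0→d10:-→d11:-→d12:H5 -> H5
  + 184.224.0.0/12 (H4) depth=12
  lookup 192.243.0.18: bits 1100000011110011 walk d0:H5→d1:-→d2:-→d3:-→d4:-→d5:-→d6:-→d7:-→d8:H3→d9:-→d10:-→d11:-→d12:-→d13:-→d14:-→d15:-→d16:H5 -> H5
  + 184.236.244.48/28 (H0) depth=28
  + 67.16.0.0/12 (H2) depth=12
  - 184.224.0.0/12 clear@12
  lookup 184.236.244.48: bits 1011100011101100111101000011 walk d0:H5→d1:-→d2:-→d3:-→d4:-→d5:-→d6:-→d7:-→d8:-→d9:-→d10:-→d11:-→d12:-→d13:-→d14:-→d15:-→d16:-→d17:-→d18:-→d19:-→d20:-→d21:-→d22:-→d23:-→d24:-→d25:-→d26:-→d27:-→d28:H0 -> H0
  + 184.0.0.0/8 (H2) depth=8
  + 67.30.16.0/20 (H3) depth=20
  - 192.243.0.0/16 clear@16

== LOOKUPS ==
["H3","H5","H5","H5","H5","H5","H5","H5","H5","H5","H0"]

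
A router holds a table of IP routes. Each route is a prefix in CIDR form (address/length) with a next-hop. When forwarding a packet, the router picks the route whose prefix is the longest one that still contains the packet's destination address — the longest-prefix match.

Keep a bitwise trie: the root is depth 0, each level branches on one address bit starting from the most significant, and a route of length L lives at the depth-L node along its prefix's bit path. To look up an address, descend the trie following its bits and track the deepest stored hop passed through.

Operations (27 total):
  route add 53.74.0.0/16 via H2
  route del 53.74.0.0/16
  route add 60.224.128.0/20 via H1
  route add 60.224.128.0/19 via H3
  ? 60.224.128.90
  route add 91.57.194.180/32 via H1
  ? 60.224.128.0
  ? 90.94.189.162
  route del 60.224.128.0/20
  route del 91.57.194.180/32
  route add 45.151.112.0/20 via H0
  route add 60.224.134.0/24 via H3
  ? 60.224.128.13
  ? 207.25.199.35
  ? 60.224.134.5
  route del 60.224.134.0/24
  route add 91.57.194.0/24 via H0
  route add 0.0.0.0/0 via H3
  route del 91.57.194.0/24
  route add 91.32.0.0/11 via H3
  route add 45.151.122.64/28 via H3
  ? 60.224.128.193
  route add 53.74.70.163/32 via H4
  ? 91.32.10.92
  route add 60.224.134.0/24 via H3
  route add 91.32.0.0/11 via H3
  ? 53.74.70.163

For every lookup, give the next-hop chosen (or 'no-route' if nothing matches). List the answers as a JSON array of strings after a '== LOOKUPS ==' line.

Apply in order:
  add 53.74.0.0/16 -> H2 at depth 16
  del 53.74.0.0/16 (clear depth 16)
  add 60.224.128.0/20 -> H1 at depth 20
  add 60.224.128.0/19 -> H3 at depth 19
  ? 60.224.128.90  path d0:-→d1:-→d2:-→d3:-→d4:-→d5:-→d6:-→d7:-→d8:-→d9:-→d10:-→d11:-→d12:-→d13:-→d14:-→d15:-→d16:-→d17:-→d18:-→d19:H3→d20:H1  best=H1
  add 91.57.194.180/32 -> H1 at depth 32
  ? 60.224.128.0  path d0:-→d1:-→d2:-→d3:-→d4:-→d5:-→d6:-→d7:-→d8:-→d9:-→d10:-→d11:-→d12:-→d13:-→d14:-→d15:-→d16:-→d17:-→d18:-→d19:H3→d20:H1  best=H1
  ? 90.94.189.162  path d0:-→d1:-→d2:-→d3:-→d4:-→d5:-→d6:-→d7:-  best=no-route
  del 60.224.128.0/20 (clear depth 20)
  del 91.57.194.180/32 (clear depth 32)
  add 45.151.112.0/20 -> H0 at depth 20
  add 60.224.134.0/24 -> H3 at depth 24
  ? 60.224.128.13  path d0:-→d1:-→d2:-→d3:-→d4:-→d5:-→d6:-→d7:-→d8:-→d9:-→d10:-→d11:-→d12:-→d13:-→d14:-→d15:-→d16:-→d17:-→d18:-→d19:H3→d20:-→d21:-  best=H3
  ? 207.25.199.35  path d0:-  best=no-route
  ? 60.224.134.5  path d0:-→d1:-→d2:-→d3:-→d4:-→d5:-→d6:-→d7:-→d8:-→d9:-→d10:-→d11:-→d12:-→d13:-→d14:-→d15:-→d16:-→d17:-→d18:-→d19:H3→d20:-→d21:-→d22:-→d23:-→d24:H3  best=H3
  del 60.224.134.0/24 (clear depth 24)
  add 91.57.194.0/24 -> H0 at depth 24
  add 0.0.0.0/0 -> H3 at depth 0
  del 91.57.194.0/24 (clear depth 24)
  add 91.32.0.0/11 -> H3 at depth 11
  add 45.151.122.64/28 -> H3 at depth 28
  ? 60.224.128.193  path d0:H3→d1:-→d2:-→d3:-→d4:-→d5:-→d6:-→d7:-→d8:-→d9:-→d10:-→d11:-→d12:-→d13:-→d14:-→d15:-→d16:-→d17:-→d18:-→d19:H3→d20:-→d21:-  best=H3
  add 53.74.70.163/32 -> H4 at depth 32
  ? 91.32.10.92  path d0:H3→d1:-→d2:-→d3:-→d4:-→d5:-→d6:-→d7:-→d8:-→d9:-→d10:-→d11:H3  best=H3
  add 60.224.134.0/24 -> H3 at depth 24
  add 91.32.0.0/11 -> H3 at depth 11
  ? 53.74.70.163  path d0:H3→d1:-→d2:-→d3:-→d4:-→d5:-→d6:-→d7:-→d8:-→d9:-→d10:-→d11:-→d12:-→d13:-→d14:-→d15:-→d16:-→d17:-→d18:-→d19:-→d20:-→d21:-→d22:-→d23:-→d24:-→d25:-→d26:-→d27:-→d28:-→d29:-→d30:-→d31:-→d32:H4  best=H4

== LOOKUPS ==
["H1","H1","no-route","H3","no-route","H3","H3","H3","H4"]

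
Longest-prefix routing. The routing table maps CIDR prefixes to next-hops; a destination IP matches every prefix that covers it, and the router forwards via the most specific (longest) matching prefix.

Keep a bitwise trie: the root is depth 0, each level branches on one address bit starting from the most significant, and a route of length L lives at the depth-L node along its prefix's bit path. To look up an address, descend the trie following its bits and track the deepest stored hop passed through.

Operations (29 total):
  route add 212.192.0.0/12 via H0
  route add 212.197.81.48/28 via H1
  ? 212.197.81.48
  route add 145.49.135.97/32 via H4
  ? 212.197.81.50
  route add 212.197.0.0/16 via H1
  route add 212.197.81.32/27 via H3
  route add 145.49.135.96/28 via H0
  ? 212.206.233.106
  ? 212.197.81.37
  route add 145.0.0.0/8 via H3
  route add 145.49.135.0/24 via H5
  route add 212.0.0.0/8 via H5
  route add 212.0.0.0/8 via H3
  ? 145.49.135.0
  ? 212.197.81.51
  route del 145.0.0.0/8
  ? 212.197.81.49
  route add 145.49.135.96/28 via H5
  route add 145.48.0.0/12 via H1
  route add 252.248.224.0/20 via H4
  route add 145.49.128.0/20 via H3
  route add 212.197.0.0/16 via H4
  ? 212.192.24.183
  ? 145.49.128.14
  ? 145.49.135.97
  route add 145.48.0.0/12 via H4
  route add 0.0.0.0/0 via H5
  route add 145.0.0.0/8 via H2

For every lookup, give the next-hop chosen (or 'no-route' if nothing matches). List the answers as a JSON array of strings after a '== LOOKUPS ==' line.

Process each operation:
  add 212.192.0.0/12 -> H0 at depth 12
  add 212.197.81.48/28 -> H1 at depth 28
  Q 212.197.81.48: descend 1101010011000101010100010011 ; hops seen [H0,H1] ; pick H1
  add 145.49.135.97/32 -> H4 at depth 32
  Q 212.197.81.50: descend 1101010011000101010100010011 ; hops seen [H0,H1] ; pick H1
  add 212.197.0.0/16 -> H1 at depth 16
  add 212.197.81.32/27 -> H3 at depth 27
  add 145.49.135.96/28 -> H0 at depth 28
  Q 212.206.233.106: descend 110101001100 ; hops seen [H0] ; pick H0
  Q 212.197.81.37: descend 110101001100010101010001001 ; hops seen [H0,H1,H3] ; pick H3
  add 145.0.0.0/8 -> H3 at depth 8
  add 145.49.135.0/24 -> H5 at depth 24
  add 212.0.0.0/8 -> H5 at depth 8
  add 212.0.0.0/8 -> H3 at depth 8
  Q 145.49.135.0: descend 1001000100110001100001110 ; hops seen [H3,H5] ; pick H5
  Q 212.197.81.51: descend 1101010011000101010100010011 ; hops seen [H3,H0,H1,H3,H1] ; pick H1
  del 145.0.0.0/8 (clear depth 8)
  Q 212.197.81.49: descend 1101010011000101010100010011 ; hops seen [H3,H0,H1,H3,H1] ; pick H1
  add 145.49.135.96/28 -> H5 at depth 28
  add 145.48.0.0/12 -> H1 at depth 12
  add 252.248.224.0/20 -> H4 at depth 20
  add 145.49.128.0/20 -> H3 at depth 20
  add 212.197.0.0/16 -> H4 at depth 16
  Q 212.192.24.183: descend 1101010011000 ; hops seen [H3,H0] ; pick H0
  Q 145.49.128.14: descend 100100010011000110000 ; hops seen [H1,H3] ; pick H3
  Q 145.49.135.97: descend 10010001001100011000011101100001 ; hops seen [H1,H3,H5,H5,H4] ; pick H4
  add 145.48.0.0/12 -> H4 at depth 12
  add 0.0.0.0/0 -> H5 at depth 0
  add 145.0.0.0/8 -> H2 at depth 8

== LOOKUPS ==
["H1","H1","H0","H3","H5","H1","H1","H0","H3","H4"]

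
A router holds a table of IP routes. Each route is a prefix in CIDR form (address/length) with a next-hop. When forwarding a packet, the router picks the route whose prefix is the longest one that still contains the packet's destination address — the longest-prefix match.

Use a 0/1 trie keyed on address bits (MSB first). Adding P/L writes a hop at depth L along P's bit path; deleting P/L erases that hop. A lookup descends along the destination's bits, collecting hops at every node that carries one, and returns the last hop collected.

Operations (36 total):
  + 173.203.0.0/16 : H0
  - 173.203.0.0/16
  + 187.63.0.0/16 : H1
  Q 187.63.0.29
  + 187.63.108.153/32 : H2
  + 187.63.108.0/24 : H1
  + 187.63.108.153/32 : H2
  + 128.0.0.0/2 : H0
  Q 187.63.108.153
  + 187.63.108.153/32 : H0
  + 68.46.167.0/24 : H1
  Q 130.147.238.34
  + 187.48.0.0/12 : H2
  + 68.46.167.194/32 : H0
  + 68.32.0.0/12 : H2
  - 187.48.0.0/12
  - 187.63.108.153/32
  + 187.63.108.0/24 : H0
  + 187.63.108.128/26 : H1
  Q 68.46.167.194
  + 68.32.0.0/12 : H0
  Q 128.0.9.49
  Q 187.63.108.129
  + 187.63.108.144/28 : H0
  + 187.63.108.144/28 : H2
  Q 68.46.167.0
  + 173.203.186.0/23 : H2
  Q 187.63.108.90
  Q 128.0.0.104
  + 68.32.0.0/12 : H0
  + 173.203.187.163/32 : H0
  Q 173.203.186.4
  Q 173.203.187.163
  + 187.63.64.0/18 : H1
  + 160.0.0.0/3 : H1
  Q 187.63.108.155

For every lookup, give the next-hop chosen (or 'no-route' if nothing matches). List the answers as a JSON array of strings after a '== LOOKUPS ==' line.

Apply in order:
  add 173.203.0.0/16 -> H0 at depth 16
  del 173.203.0.0/16 (clear depth 16)
  add 187.63.0.0/16 -> H1 at depth 16
  Q 187.63.0.29: descend 1011101100111111 ; hops seen [H1] ; pick H1
  add 187.63.108.153/32 -> H2 at depth 32
  add 187.63.108.0/24 -> H1 at depth 24
  add 187.63.108.153/32 -> H2 at depth 32
  add 128.0.0.0/2 -> H0 at depth 2
  Q 187.63.108.153: descend 10111011001111110110110010011001 ; hops seen [H0,H1,H1,H2] ; pick H2
  add 187.63.108.153/32 -> H0 at depth 32
  add 68.46.167.0/24 -> H1 at depth 24
  Q 130.147.238.34: descend 10 ; hops seen [H0] ; pick H0
  add 187.48.0.0/12 -> H2 at depth 12
  add 68.46.167.194/32 -> H0 at depth 32
  add 68.32.0.0/12 -> H2 at depth 12
  del 187.48.0.0/12 (clear depth 12)
  del 187.63.108.153/32 (clear depth 32)
  add 187.63.108.0/24 -> H0 at depth 24
  add 187.63.108.128/26 -> H1 at depth 26
  Q 68.46.167.194: descend 01000100001011101010011111000010 ; hops seen [H2,H1,H0] ; pick H0
  add 68.32.0.0/12 -> H0 at depth 12
  Q 128.0.9.49: descend 10 ; hops seen [H0] ; pick H0
  Q 187.63.108.129: descend 101110110011111101101100100 ; hops seen [H0,H1,H0,H1] ; pick H1
  add 187.63.108.144/28 -> H0 at depth 28
  add 187.63.108.144/28 -> H2 at depth 28
  Q 68.46.167.0: descend 010001000010111010100111 ; hops seen [H0,H1] ; pick H1
  add 173.203.186.0/23 -> H2 at depth 23
  Q 187.63.108.90: descend 101110110011111101101100 ; hops seen [H0,H1,H0] ; pick H0
  Q 128.0.0.104: descend 10 ; hops seen [H0] ; pick H0
  add 68.32.0.0/12 -> H0 at depth 12
  add 173.203.187.163/32 -> H0 at depth 32
  Q 173.203.186.4: descend 10101101110010111011101 ; hops seen [H0,H2] ; pick H2
  Q 173.203.187.163: descend 10101101110010111011101110100011 ; hops seen [H0,H2,H0] ; pick H0
  add 187.63.64.0/18 -> H1 at depth 18
  add 160.0.0.0/3 -> H1 at depth 3
  Q 187.63.108.155: descend 101110110011111101101100100110 ; hops seen [H0,H1,H1,H1,H0,H1,H2] ; pick H2

== LOOKUPS ==
["H1","H2","H0","H0","H0","H1","H1","H0","H0","H2","H0","H2"]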